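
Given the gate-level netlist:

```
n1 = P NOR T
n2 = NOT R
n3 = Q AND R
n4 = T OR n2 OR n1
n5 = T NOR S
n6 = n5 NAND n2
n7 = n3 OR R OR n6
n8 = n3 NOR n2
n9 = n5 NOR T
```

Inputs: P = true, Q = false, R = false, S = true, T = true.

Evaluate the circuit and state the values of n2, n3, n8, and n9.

n2 = NOT R = NOT false = true
n3 = Q AND R = false AND false = false
n5 = T NOR S = true NOR true = false
n8 = n3 NOR n2 = false NOR true = false
n9 = n5 NOR T = false NOR true = false

n2 = true, n3 = false, n8 = false, n9 = false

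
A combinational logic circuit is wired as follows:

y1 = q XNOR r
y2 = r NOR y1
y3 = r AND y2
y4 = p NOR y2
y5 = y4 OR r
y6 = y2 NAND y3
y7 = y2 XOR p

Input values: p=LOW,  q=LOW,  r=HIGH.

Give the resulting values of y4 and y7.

y4 = HIGH  y7 = LOW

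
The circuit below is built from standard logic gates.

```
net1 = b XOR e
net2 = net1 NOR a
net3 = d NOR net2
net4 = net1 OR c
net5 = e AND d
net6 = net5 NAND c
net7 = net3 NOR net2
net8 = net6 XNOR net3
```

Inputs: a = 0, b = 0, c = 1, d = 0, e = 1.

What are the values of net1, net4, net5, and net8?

net1 = 1  net4 = 1  net5 = 0  net8 = 1

net1 = b XOR e = 0 XOR 1 = 1
net2 = net1 NOR a = 1 NOR 0 = 0
net3 = d NOR net2 = 0 NOR 0 = 1
net4 = net1 OR c = 1 OR 1 = 1
net5 = e AND d = 1 AND 0 = 0
net6 = net5 NAND c = 0 NAND 1 = 1
net8 = net6 XNOR net3 = 1 XNOR 1 = 1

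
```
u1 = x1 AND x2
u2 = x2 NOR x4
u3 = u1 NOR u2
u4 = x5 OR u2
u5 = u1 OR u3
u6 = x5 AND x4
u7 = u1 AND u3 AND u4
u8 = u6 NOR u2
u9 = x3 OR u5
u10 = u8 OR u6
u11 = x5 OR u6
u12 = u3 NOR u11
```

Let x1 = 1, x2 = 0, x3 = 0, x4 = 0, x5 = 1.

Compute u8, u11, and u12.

u8 = 0; u11 = 1; u12 = 0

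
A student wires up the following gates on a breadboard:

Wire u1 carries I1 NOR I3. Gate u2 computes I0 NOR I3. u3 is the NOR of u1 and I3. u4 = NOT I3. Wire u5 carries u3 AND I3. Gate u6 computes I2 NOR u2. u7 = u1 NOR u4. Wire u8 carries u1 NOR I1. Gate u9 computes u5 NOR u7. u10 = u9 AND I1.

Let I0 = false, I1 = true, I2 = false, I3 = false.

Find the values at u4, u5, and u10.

u1 = I1 NOR I3 = true NOR false = false
u3 = u1 NOR I3 = false NOR false = true
u4 = NOT I3 = NOT false = true
u5 = u3 AND I3 = true AND false = false
u7 = u1 NOR u4 = false NOR true = false
u9 = u5 NOR u7 = false NOR false = true
u10 = u9 AND I1 = true AND true = true

u4 = true, u5 = false, u10 = true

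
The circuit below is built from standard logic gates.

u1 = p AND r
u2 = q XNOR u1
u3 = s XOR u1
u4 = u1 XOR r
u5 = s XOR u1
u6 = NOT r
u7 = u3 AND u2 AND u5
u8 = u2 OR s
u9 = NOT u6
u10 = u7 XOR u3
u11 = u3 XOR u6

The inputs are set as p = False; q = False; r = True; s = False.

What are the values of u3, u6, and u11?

u1 = p AND r = False AND True = False
u3 = s XOR u1 = False XOR False = False
u6 = NOT r = NOT True = False
u11 = u3 XOR u6 = False XOR False = False

u3 = False, u6 = False, u11 = False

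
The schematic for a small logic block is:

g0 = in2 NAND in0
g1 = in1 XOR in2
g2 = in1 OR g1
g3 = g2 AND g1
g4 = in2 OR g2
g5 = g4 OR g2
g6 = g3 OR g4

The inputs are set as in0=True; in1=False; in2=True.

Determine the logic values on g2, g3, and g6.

g1 = in1 XOR in2 = False XOR True = True
g2 = in1 OR g1 = False OR True = True
g3 = g2 AND g1 = True AND True = True
g4 = in2 OR g2 = True OR True = True
g6 = g3 OR g4 = True OR True = True

g2 = True; g3 = True; g6 = True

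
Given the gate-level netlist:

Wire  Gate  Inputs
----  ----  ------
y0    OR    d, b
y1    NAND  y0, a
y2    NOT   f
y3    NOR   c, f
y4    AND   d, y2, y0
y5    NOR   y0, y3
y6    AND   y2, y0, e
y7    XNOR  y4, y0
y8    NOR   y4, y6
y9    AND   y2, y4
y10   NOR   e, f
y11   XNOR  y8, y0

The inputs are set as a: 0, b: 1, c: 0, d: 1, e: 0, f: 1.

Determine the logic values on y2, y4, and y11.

y0 = d OR b = 1 OR 1 = 1
y2 = NOT f = NOT 1 = 0
y4 = d AND y2 AND y0 = 1 AND 0 AND 1 = 0
y6 = y2 AND y0 AND e = 0 AND 1 AND 0 = 0
y8 = y4 NOR y6 = 0 NOR 0 = 1
y11 = y8 XNOR y0 = 1 XNOR 1 = 1

y2 = 0  y4 = 0  y11 = 1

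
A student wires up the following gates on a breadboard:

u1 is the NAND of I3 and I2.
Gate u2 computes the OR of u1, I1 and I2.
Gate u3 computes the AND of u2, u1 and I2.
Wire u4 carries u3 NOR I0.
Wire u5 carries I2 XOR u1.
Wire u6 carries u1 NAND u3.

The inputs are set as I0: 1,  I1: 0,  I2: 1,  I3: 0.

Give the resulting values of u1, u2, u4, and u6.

u1 = I3 NAND I2 = 0 NAND 1 = 1
u2 = u1 OR I1 OR I2 = 1 OR 0 OR 1 = 1
u3 = u2 AND u1 AND I2 = 1 AND 1 AND 1 = 1
u4 = u3 NOR I0 = 1 NOR 1 = 0
u6 = u1 NAND u3 = 1 NAND 1 = 0

u1 = 1, u2 = 1, u4 = 0, u6 = 0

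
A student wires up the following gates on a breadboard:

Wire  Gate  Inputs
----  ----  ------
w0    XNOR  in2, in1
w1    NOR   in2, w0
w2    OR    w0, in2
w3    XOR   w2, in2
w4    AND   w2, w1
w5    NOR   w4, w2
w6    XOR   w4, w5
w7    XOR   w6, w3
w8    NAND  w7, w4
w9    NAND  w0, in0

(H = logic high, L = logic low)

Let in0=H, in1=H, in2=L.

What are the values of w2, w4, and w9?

w0 = in2 XNOR in1 = L XNOR H = L
w1 = in2 NOR w0 = L NOR L = H
w2 = w0 OR in2 = L OR L = L
w4 = w2 AND w1 = L AND H = L
w9 = w0 NAND in0 = L NAND H = H

w2 = L; w4 = L; w9 = H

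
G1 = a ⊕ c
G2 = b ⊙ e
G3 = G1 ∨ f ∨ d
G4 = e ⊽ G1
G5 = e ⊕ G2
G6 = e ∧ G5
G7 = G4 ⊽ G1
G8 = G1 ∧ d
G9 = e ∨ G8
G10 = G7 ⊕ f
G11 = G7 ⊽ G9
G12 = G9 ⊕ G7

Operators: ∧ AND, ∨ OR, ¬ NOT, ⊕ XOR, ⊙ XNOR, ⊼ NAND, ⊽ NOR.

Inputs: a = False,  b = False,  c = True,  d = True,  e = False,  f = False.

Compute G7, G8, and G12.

G1 = a XOR c = False XOR True = True
G4 = e NOR G1 = False NOR True = False
G7 = G4 NOR G1 = False NOR True = False
G8 = G1 AND d = True AND True = True
G9 = e OR G8 = False OR True = True
G12 = G9 XOR G7 = True XOR False = True

G7 = False, G8 = True, G12 = True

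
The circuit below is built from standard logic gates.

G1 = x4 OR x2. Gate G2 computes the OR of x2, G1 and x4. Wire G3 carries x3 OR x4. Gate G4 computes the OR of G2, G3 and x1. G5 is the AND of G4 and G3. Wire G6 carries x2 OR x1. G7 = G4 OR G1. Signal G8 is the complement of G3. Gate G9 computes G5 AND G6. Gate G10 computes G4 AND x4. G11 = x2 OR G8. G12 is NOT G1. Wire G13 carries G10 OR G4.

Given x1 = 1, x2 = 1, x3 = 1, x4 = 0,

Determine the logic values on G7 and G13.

G7 = 1, G13 = 1

G1 = x4 OR x2 = 0 OR 1 = 1
G2 = x2 OR G1 OR x4 = 1 OR 1 OR 0 = 1
G3 = x3 OR x4 = 1 OR 0 = 1
G4 = G2 OR G3 OR x1 = 1 OR 1 OR 1 = 1
G7 = G4 OR G1 = 1 OR 1 = 1
G10 = G4 AND x4 = 1 AND 0 = 0
G13 = G10 OR G4 = 0 OR 1 = 1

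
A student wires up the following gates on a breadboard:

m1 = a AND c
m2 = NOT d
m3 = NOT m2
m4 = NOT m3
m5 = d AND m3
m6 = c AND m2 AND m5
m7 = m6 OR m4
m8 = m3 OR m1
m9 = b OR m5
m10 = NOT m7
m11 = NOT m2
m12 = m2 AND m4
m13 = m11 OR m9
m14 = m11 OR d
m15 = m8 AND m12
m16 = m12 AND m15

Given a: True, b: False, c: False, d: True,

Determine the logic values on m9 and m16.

m9 = True  m16 = False

m1 = a AND c = True AND False = False
m2 = NOT d = NOT True = False
m3 = NOT m2 = NOT False = True
m4 = NOT m3 = NOT True = False
m5 = d AND m3 = True AND True = True
m8 = m3 OR m1 = True OR False = True
m9 = b OR m5 = False OR True = True
m12 = m2 AND m4 = False AND False = False
m15 = m8 AND m12 = True AND False = False
m16 = m12 AND m15 = False AND False = False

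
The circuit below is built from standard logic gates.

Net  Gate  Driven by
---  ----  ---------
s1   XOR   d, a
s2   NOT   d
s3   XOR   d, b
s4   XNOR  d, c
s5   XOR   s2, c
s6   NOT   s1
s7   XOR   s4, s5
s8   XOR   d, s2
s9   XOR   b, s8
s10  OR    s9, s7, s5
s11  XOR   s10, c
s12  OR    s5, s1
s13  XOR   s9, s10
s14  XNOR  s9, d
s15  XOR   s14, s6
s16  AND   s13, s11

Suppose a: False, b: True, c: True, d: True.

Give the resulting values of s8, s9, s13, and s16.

s8 = True, s9 = False, s13 = True, s16 = False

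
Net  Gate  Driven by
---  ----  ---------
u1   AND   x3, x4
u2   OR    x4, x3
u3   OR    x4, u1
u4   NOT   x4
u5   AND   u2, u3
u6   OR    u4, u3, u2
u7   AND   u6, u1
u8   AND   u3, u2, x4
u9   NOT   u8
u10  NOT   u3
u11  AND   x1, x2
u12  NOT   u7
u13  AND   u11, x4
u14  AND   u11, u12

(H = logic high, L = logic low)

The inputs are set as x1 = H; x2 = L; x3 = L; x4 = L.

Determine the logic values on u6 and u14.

u1 = x3 AND x4 = L AND L = L
u2 = x4 OR x3 = L OR L = L
u3 = x4 OR u1 = L OR L = L
u4 = NOT x4 = NOT L = H
u6 = u4 OR u3 OR u2 = H OR L OR L = H
u7 = u6 AND u1 = H AND L = L
u11 = x1 AND x2 = H AND L = L
u12 = NOT u7 = NOT L = H
u14 = u11 AND u12 = L AND H = L

u6 = H, u14 = L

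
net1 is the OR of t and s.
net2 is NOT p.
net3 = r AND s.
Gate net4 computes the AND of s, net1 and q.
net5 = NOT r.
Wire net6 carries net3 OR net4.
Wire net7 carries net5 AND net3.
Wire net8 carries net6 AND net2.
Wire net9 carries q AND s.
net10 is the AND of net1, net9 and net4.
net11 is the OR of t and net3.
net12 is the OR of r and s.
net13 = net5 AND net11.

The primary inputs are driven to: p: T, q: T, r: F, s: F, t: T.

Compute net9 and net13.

net9 = F, net13 = T

net3 = r AND s = F AND F = F
net5 = NOT r = NOT F = T
net9 = q AND s = T AND F = F
net11 = t OR net3 = T OR F = T
net13 = net5 AND net11 = T AND T = T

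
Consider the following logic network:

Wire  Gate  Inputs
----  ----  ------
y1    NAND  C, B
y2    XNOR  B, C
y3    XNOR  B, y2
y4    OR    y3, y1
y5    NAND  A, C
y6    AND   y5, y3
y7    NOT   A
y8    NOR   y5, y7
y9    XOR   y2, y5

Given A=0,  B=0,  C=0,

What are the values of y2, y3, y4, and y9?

y2 = 1, y3 = 0, y4 = 1, y9 = 0

y1 = C NAND B = 0 NAND 0 = 1
y2 = B XNOR C = 0 XNOR 0 = 1
y3 = B XNOR y2 = 0 XNOR 1 = 0
y4 = y3 OR y1 = 0 OR 1 = 1
y5 = A NAND C = 0 NAND 0 = 1
y9 = y2 XOR y5 = 1 XOR 1 = 0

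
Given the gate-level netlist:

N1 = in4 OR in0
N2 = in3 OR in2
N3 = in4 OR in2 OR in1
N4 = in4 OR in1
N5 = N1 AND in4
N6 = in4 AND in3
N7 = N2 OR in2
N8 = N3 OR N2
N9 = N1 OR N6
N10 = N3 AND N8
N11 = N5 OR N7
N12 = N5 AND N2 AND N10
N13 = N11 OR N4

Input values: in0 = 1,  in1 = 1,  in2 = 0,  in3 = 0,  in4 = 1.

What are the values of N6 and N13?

N6 = 0  N13 = 1

N1 = in4 OR in0 = 1 OR 1 = 1
N2 = in3 OR in2 = 0 OR 0 = 0
N4 = in4 OR in1 = 1 OR 1 = 1
N5 = N1 AND in4 = 1 AND 1 = 1
N6 = in4 AND in3 = 1 AND 0 = 0
N7 = N2 OR in2 = 0 OR 0 = 0
N11 = N5 OR N7 = 1 OR 0 = 1
N13 = N11 OR N4 = 1 OR 1 = 1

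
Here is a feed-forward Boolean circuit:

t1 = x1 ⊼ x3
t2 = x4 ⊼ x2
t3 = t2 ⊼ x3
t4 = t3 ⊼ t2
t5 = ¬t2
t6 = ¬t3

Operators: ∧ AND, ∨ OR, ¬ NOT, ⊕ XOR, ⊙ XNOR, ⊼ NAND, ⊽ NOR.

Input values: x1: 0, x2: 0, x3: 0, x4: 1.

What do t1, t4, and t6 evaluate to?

t1 = 1  t4 = 0  t6 = 0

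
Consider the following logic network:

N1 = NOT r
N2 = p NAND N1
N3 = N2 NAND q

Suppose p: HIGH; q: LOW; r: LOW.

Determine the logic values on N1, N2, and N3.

N1 = NOT r = NOT LOW = HIGH
N2 = p NAND N1 = HIGH NAND HIGH = LOW
N3 = N2 NAND q = LOW NAND LOW = HIGH

N1 = HIGH, N2 = LOW, N3 = HIGH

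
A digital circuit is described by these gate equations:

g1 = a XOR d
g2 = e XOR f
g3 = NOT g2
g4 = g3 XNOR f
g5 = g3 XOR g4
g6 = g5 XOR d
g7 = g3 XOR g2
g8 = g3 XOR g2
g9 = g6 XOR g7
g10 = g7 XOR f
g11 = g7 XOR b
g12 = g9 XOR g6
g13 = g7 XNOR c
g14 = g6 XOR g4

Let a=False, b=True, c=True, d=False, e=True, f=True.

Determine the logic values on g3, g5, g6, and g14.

g3 = True  g5 = False  g6 = False  g14 = True

g2 = e XOR f = True XOR True = False
g3 = NOT g2 = NOT False = True
g4 = g3 XNOR f = True XNOR True = True
g5 = g3 XOR g4 = True XOR True = False
g6 = g5 XOR d = False XOR False = False
g14 = g6 XOR g4 = False XOR True = True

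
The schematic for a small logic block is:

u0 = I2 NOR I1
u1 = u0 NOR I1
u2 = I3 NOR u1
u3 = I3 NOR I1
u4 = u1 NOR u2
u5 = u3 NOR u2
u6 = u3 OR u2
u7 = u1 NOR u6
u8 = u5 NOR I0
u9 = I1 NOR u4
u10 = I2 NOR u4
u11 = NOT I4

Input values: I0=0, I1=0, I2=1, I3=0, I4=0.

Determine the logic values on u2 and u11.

u2 = 0, u11 = 1

u0 = I2 NOR I1 = 1 NOR 0 = 0
u1 = u0 NOR I1 = 0 NOR 0 = 1
u2 = I3 NOR u1 = 0 NOR 1 = 0
u11 = NOT I4 = NOT 0 = 1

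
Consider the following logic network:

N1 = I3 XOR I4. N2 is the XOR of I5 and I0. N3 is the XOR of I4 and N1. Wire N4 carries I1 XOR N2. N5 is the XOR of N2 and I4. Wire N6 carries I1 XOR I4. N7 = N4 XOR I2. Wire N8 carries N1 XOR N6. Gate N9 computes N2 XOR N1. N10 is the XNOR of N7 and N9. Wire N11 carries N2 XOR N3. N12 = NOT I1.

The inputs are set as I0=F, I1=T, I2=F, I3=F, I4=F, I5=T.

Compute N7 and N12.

N7 = F, N12 = F

N2 = I5 XOR I0 = T XOR F = T
N4 = I1 XOR N2 = T XOR T = F
N7 = N4 XOR I2 = F XOR F = F
N12 = NOT I1 = NOT T = F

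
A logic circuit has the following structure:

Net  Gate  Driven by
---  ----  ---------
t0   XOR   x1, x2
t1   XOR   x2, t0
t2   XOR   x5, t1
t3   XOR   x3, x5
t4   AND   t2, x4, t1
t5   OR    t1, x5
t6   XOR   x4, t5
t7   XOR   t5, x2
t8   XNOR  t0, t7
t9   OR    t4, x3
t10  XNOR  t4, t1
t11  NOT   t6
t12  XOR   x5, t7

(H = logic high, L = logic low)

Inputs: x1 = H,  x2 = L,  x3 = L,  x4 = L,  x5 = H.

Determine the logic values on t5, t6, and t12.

t5 = H, t6 = H, t12 = L

t0 = x1 XOR x2 = H XOR L = H
t1 = x2 XOR t0 = L XOR H = H
t5 = t1 OR x5 = H OR H = H
t6 = x4 XOR t5 = L XOR H = H
t7 = t5 XOR x2 = H XOR L = H
t12 = x5 XOR t7 = H XOR H = L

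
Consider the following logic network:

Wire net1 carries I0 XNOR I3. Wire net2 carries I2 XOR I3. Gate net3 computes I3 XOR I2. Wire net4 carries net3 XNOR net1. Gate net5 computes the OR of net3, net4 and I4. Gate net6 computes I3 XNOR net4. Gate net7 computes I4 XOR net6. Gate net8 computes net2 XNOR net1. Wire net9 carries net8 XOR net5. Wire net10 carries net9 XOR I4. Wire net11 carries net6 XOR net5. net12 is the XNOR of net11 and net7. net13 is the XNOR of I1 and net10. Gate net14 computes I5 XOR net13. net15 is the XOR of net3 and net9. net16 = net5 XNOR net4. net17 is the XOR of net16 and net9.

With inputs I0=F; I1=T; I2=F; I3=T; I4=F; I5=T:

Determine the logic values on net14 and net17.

net1 = I0 XNOR I3 = F XNOR T = F
net2 = I2 XOR I3 = F XOR T = T
net3 = I3 XOR I2 = T XOR F = T
net4 = net3 XNOR net1 = T XNOR F = F
net5 = net3 OR net4 OR I4 = T OR F OR F = T
net8 = net2 XNOR net1 = T XNOR F = F
net9 = net8 XOR net5 = F XOR T = T
net10 = net9 XOR I4 = T XOR F = T
net13 = I1 XNOR net10 = T XNOR T = T
net14 = I5 XOR net13 = T XOR T = F
net16 = net5 XNOR net4 = T XNOR F = F
net17 = net16 XOR net9 = F XOR T = T

net14 = F, net17 = T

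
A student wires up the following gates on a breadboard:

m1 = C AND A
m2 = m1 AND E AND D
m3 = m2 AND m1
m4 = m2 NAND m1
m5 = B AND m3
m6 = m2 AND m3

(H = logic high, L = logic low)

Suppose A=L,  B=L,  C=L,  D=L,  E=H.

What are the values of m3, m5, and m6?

m1 = C AND A = L AND L = L
m2 = m1 AND E AND D = L AND H AND L = L
m3 = m2 AND m1 = L AND L = L
m5 = B AND m3 = L AND L = L
m6 = m2 AND m3 = L AND L = L

m3 = L, m5 = L, m6 = L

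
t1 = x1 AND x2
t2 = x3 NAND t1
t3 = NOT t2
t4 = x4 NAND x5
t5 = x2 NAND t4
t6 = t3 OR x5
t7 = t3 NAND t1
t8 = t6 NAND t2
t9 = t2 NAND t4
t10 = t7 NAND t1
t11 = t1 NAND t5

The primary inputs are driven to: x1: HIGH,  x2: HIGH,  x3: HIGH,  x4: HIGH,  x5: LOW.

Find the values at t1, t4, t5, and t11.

t1 = HIGH, t4 = HIGH, t5 = LOW, t11 = HIGH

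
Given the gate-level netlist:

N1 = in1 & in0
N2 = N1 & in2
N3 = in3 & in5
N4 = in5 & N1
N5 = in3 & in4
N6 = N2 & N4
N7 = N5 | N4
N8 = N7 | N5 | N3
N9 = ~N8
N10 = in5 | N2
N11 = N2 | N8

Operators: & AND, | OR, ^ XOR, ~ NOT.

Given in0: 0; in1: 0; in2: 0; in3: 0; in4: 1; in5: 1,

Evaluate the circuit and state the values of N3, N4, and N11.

N1 = in1 AND in0 = 0 AND 0 = 0
N2 = N1 AND in2 = 0 AND 0 = 0
N3 = in3 AND in5 = 0 AND 1 = 0
N4 = in5 AND N1 = 1 AND 0 = 0
N5 = in3 AND in4 = 0 AND 1 = 0
N7 = N5 OR N4 = 0 OR 0 = 0
N8 = N7 OR N5 OR N3 = 0 OR 0 OR 0 = 0
N11 = N2 OR N8 = 0 OR 0 = 0

N3 = 0, N4 = 0, N11 = 0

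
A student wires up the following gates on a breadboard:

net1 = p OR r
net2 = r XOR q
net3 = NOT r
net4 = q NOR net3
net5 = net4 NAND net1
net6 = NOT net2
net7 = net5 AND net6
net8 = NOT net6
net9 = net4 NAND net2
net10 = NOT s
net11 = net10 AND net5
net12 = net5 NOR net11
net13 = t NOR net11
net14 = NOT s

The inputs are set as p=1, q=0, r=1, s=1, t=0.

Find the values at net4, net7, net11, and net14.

net4 = 1; net7 = 0; net11 = 0; net14 = 0

net1 = p OR r = 1 OR 1 = 1
net2 = r XOR q = 1 XOR 0 = 1
net3 = NOT r = NOT 1 = 0
net4 = q NOR net3 = 0 NOR 0 = 1
net5 = net4 NAND net1 = 1 NAND 1 = 0
net6 = NOT net2 = NOT 1 = 0
net7 = net5 AND net6 = 0 AND 0 = 0
net10 = NOT s = NOT 1 = 0
net11 = net10 AND net5 = 0 AND 0 = 0
net14 = NOT s = NOT 1 = 0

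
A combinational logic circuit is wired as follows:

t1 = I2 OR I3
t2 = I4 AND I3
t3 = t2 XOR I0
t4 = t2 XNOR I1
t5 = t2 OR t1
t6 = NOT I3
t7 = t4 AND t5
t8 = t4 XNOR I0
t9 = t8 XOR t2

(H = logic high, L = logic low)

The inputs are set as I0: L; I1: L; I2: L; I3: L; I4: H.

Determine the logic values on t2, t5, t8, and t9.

t2 = L, t5 = L, t8 = L, t9 = L

t1 = I2 OR I3 = L OR L = L
t2 = I4 AND I3 = H AND L = L
t4 = t2 XNOR I1 = L XNOR L = H
t5 = t2 OR t1 = L OR L = L
t8 = t4 XNOR I0 = H XNOR L = L
t9 = t8 XOR t2 = L XOR L = L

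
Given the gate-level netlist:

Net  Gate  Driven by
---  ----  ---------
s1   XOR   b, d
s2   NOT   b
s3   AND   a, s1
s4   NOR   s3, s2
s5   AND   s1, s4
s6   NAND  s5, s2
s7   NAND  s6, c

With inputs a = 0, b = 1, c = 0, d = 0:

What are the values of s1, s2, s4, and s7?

s1 = 1, s2 = 0, s4 = 1, s7 = 1

s1 = b XOR d = 1 XOR 0 = 1
s2 = NOT b = NOT 1 = 0
s3 = a AND s1 = 0 AND 1 = 0
s4 = s3 NOR s2 = 0 NOR 0 = 1
s5 = s1 AND s4 = 1 AND 1 = 1
s6 = s5 NAND s2 = 1 NAND 0 = 1
s7 = s6 NAND c = 1 NAND 0 = 1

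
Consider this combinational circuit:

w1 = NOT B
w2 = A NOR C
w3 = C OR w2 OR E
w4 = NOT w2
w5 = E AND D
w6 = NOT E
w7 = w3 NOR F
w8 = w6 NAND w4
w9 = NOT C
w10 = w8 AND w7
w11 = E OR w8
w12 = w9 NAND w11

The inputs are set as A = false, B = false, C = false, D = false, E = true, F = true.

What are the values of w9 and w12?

w2 = A NOR C = false NOR false = true
w4 = NOT w2 = NOT true = false
w6 = NOT E = NOT true = false
w8 = w6 NAND w4 = false NAND false = true
w9 = NOT C = NOT false = true
w11 = E OR w8 = true OR true = true
w12 = w9 NAND w11 = true NAND true = false

w9 = true, w12 = false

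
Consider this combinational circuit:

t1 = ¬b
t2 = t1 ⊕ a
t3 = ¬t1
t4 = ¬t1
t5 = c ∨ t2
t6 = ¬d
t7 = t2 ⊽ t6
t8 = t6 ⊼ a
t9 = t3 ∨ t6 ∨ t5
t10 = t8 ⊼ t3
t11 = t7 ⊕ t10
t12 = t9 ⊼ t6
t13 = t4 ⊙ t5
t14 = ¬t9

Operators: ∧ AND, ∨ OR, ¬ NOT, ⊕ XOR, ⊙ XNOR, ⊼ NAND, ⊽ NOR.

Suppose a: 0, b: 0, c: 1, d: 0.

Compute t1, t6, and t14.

t1 = NOT b = NOT 0 = 1
t2 = t1 XOR a = 1 XOR 0 = 1
t3 = NOT t1 = NOT 1 = 0
t5 = c OR t2 = 1 OR 1 = 1
t6 = NOT d = NOT 0 = 1
t9 = t3 OR t6 OR t5 = 0 OR 1 OR 1 = 1
t14 = NOT t9 = NOT 1 = 0

t1 = 1, t6 = 1, t14 = 0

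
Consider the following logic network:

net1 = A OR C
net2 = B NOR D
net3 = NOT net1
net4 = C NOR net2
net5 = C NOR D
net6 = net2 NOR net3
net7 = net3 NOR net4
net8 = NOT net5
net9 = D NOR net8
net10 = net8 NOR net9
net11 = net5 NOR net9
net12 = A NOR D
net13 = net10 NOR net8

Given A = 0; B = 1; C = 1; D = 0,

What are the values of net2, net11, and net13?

net2 = 0; net11 = 1; net13 = 0

net2 = B NOR D = 1 NOR 0 = 0
net5 = C NOR D = 1 NOR 0 = 0
net8 = NOT net5 = NOT 0 = 1
net9 = D NOR net8 = 0 NOR 1 = 0
net10 = net8 NOR net9 = 1 NOR 0 = 0
net11 = net5 NOR net9 = 0 NOR 0 = 1
net13 = net10 NOR net8 = 0 NOR 1 = 0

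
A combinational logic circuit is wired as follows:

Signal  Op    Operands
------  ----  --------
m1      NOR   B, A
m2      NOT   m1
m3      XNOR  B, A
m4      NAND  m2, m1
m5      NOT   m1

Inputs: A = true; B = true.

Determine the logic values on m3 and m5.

m3 = true  m5 = true

m1 = B NOR A = true NOR true = false
m3 = B XNOR A = true XNOR true = true
m5 = NOT m1 = NOT false = true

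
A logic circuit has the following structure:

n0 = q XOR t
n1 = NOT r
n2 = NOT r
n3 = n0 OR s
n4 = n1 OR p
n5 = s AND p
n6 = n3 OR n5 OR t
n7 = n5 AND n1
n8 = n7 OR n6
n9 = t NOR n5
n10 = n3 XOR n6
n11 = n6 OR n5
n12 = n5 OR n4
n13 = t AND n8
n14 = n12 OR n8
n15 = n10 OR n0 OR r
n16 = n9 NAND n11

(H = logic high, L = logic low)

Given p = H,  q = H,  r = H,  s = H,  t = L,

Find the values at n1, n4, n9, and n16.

n0 = q XOR t = H XOR L = H
n1 = NOT r = NOT H = L
n3 = n0 OR s = H OR H = H
n4 = n1 OR p = L OR H = H
n5 = s AND p = H AND H = H
n6 = n3 OR n5 OR t = H OR H OR L = H
n9 = t NOR n5 = L NOR H = L
n11 = n6 OR n5 = H OR H = H
n16 = n9 NAND n11 = L NAND H = H

n1 = L; n4 = H; n9 = L; n16 = H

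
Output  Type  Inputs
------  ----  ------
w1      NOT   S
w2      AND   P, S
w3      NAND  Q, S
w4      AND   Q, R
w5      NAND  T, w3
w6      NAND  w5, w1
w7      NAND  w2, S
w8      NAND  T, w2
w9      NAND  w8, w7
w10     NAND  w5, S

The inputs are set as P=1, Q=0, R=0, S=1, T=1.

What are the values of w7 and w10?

w7 = 0; w10 = 1

w2 = P AND S = 1 AND 1 = 1
w3 = Q NAND S = 0 NAND 1 = 1
w5 = T NAND w3 = 1 NAND 1 = 0
w7 = w2 NAND S = 1 NAND 1 = 0
w10 = w5 NAND S = 0 NAND 1 = 1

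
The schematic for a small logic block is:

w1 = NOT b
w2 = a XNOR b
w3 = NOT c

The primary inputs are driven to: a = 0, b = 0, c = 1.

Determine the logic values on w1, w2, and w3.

w1 = 1  w2 = 1  w3 = 0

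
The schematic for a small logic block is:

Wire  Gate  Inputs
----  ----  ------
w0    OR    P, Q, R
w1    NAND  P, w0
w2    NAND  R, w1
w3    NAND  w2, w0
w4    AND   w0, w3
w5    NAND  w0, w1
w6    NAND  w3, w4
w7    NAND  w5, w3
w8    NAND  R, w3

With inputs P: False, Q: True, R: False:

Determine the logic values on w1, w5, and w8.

w1 = True, w5 = False, w8 = True

w0 = P OR Q OR R = False OR True OR False = True
w1 = P NAND w0 = False NAND True = True
w2 = R NAND w1 = False NAND True = True
w3 = w2 NAND w0 = True NAND True = False
w5 = w0 NAND w1 = True NAND True = False
w8 = R NAND w3 = False NAND False = True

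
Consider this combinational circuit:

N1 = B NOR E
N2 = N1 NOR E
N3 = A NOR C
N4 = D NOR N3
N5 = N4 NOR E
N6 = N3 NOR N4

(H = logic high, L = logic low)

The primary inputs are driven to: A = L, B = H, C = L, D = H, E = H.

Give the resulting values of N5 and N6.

N5 = L, N6 = L

N3 = A NOR C = L NOR L = H
N4 = D NOR N3 = H NOR H = L
N5 = N4 NOR E = L NOR H = L
N6 = N3 NOR N4 = H NOR L = L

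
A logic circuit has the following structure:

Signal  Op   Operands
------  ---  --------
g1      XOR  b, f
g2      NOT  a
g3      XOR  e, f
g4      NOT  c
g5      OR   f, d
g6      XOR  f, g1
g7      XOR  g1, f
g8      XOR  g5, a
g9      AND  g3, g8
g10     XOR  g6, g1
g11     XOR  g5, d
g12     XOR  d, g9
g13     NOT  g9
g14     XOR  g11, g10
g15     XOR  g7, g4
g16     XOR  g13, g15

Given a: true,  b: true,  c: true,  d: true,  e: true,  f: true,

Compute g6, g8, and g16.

g6 = true, g8 = false, g16 = false

g1 = b XOR f = true XOR true = false
g3 = e XOR f = true XOR true = false
g4 = NOT c = NOT true = false
g5 = f OR d = true OR true = true
g6 = f XOR g1 = true XOR false = true
g7 = g1 XOR f = false XOR true = true
g8 = g5 XOR a = true XOR true = false
g9 = g3 AND g8 = false AND false = false
g13 = NOT g9 = NOT false = true
g15 = g7 XOR g4 = true XOR false = true
g16 = g13 XOR g15 = true XOR true = false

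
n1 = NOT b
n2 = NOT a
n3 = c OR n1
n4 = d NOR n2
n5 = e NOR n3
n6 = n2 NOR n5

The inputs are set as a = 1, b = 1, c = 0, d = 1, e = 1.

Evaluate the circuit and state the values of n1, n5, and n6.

n1 = NOT b = NOT 1 = 0
n2 = NOT a = NOT 1 = 0
n3 = c OR n1 = 0 OR 0 = 0
n5 = e NOR n3 = 1 NOR 0 = 0
n6 = n2 NOR n5 = 0 NOR 0 = 1

n1 = 0  n5 = 0  n6 = 1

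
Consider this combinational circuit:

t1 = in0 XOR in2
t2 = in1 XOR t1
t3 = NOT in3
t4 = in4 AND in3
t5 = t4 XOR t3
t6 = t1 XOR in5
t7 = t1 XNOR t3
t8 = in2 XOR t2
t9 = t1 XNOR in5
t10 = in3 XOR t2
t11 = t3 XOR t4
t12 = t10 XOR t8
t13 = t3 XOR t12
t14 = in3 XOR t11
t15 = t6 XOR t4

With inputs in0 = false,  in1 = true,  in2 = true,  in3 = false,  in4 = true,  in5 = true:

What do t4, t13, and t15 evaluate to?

t1 = in0 XOR in2 = false XOR true = true
t2 = in1 XOR t1 = true XOR true = false
t3 = NOT in3 = NOT false = true
t4 = in4 AND in3 = true AND false = false
t6 = t1 XOR in5 = true XOR true = false
t8 = in2 XOR t2 = true XOR false = true
t10 = in3 XOR t2 = false XOR false = false
t12 = t10 XOR t8 = false XOR true = true
t13 = t3 XOR t12 = true XOR true = false
t15 = t6 XOR t4 = false XOR false = false

t4 = false, t13 = false, t15 = false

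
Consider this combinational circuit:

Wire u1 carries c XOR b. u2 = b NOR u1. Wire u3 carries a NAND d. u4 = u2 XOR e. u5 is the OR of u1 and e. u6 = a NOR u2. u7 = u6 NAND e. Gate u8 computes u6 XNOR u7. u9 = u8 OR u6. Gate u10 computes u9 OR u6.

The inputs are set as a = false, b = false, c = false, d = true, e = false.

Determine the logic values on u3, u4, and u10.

u3 = true; u4 = true; u10 = false

u1 = c XOR b = false XOR false = false
u2 = b NOR u1 = false NOR false = true
u3 = a NAND d = false NAND true = true
u4 = u2 XOR e = true XOR false = true
u6 = a NOR u2 = false NOR true = false
u7 = u6 NAND e = false NAND false = true
u8 = u6 XNOR u7 = false XNOR true = false
u9 = u8 OR u6 = false OR false = false
u10 = u9 OR u6 = false OR false = false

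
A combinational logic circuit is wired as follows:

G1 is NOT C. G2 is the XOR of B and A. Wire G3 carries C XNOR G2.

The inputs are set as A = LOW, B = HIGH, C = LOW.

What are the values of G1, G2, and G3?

G1 = HIGH  G2 = HIGH  G3 = LOW

G1 = NOT C = NOT LOW = HIGH
G2 = B XOR A = HIGH XOR LOW = HIGH
G3 = C XNOR G2 = LOW XNOR HIGH = LOW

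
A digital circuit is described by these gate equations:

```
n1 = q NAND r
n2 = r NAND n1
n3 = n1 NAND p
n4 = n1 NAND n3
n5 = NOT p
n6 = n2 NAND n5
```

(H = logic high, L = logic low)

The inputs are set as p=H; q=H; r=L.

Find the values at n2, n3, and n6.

n1 = q NAND r = H NAND L = H
n2 = r NAND n1 = L NAND H = H
n3 = n1 NAND p = H NAND H = L
n5 = NOT p = NOT H = L
n6 = n2 NAND n5 = H NAND L = H

n2 = H, n3 = L, n6 = H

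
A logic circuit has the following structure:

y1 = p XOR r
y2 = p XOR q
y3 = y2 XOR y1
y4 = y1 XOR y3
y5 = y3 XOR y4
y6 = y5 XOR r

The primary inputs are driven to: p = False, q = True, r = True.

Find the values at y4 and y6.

y4 = True; y6 = False

y1 = p XOR r = False XOR True = True
y2 = p XOR q = False XOR True = True
y3 = y2 XOR y1 = True XOR True = False
y4 = y1 XOR y3 = True XOR False = True
y5 = y3 XOR y4 = False XOR True = True
y6 = y5 XOR r = True XOR True = False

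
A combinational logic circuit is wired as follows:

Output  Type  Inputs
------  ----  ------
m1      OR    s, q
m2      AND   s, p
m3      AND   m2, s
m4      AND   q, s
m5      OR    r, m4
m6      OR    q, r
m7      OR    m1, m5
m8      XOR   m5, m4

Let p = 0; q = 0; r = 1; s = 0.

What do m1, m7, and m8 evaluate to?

m1 = 0, m7 = 1, m8 = 1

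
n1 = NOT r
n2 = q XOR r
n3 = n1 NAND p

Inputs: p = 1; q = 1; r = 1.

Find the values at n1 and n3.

n1 = NOT r = NOT 1 = 0
n3 = n1 NAND p = 0 NAND 1 = 1

n1 = 0, n3 = 1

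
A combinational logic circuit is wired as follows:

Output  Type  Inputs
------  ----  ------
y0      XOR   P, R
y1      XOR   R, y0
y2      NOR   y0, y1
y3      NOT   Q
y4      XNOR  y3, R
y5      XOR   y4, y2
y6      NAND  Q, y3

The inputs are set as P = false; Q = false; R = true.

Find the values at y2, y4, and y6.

y2 = false, y4 = true, y6 = true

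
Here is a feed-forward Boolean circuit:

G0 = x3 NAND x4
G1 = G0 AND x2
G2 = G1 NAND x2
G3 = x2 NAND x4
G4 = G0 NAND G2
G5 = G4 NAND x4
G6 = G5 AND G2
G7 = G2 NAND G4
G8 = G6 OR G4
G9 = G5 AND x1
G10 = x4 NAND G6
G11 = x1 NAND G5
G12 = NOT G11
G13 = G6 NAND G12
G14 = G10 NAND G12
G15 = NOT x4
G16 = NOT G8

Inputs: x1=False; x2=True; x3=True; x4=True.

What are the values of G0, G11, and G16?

G0 = False, G11 = True, G16 = False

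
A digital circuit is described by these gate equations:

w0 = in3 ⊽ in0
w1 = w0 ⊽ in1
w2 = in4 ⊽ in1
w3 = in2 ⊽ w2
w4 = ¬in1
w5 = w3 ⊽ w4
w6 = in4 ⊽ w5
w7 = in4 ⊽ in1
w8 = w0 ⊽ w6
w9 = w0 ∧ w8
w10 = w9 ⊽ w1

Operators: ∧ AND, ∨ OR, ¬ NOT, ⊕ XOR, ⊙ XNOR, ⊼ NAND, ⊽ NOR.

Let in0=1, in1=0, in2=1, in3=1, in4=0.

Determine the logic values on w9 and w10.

w9 = 0, w10 = 0

w0 = in3 NOR in0 = 1 NOR 1 = 0
w1 = w0 NOR in1 = 0 NOR 0 = 1
w2 = in4 NOR in1 = 0 NOR 0 = 1
w3 = in2 NOR w2 = 1 NOR 1 = 0
w4 = NOT in1 = NOT 0 = 1
w5 = w3 NOR w4 = 0 NOR 1 = 0
w6 = in4 NOR w5 = 0 NOR 0 = 1
w8 = w0 NOR w6 = 0 NOR 1 = 0
w9 = w0 AND w8 = 0 AND 0 = 0
w10 = w9 NOR w1 = 0 NOR 1 = 0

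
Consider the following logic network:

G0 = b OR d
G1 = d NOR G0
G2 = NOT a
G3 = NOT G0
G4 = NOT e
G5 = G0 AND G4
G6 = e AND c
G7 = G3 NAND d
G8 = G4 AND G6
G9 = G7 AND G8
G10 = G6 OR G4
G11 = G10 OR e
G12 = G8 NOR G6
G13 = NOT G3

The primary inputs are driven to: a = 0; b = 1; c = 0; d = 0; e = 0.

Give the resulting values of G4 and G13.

G0 = b OR d = 1 OR 0 = 1
G3 = NOT G0 = NOT 1 = 0
G4 = NOT e = NOT 0 = 1
G13 = NOT G3 = NOT 0 = 1

G4 = 1, G13 = 1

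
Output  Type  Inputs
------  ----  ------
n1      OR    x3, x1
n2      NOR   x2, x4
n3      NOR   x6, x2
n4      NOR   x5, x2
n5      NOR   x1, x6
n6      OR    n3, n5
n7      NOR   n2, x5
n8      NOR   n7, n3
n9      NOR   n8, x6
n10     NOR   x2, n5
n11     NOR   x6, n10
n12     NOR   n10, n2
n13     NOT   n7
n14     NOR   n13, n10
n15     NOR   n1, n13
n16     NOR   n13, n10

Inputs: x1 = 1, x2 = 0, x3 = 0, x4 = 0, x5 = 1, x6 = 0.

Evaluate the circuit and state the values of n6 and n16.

n6 = 1, n16 = 0

n2 = x2 NOR x4 = 0 NOR 0 = 1
n3 = x6 NOR x2 = 0 NOR 0 = 1
n5 = x1 NOR x6 = 1 NOR 0 = 0
n6 = n3 OR n5 = 1 OR 0 = 1
n7 = n2 NOR x5 = 1 NOR 1 = 0
n10 = x2 NOR n5 = 0 NOR 0 = 1
n13 = NOT n7 = NOT 0 = 1
n16 = n13 NOR n10 = 1 NOR 1 = 0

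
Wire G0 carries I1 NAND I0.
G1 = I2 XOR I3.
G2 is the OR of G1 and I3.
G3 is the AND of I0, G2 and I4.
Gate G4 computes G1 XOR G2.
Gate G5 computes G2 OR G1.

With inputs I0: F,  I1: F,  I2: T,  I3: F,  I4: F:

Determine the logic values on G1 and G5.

G1 = I2 XOR I3 = T XOR F = T
G2 = G1 OR I3 = T OR F = T
G5 = G2 OR G1 = T OR T = T

G1 = T, G5 = T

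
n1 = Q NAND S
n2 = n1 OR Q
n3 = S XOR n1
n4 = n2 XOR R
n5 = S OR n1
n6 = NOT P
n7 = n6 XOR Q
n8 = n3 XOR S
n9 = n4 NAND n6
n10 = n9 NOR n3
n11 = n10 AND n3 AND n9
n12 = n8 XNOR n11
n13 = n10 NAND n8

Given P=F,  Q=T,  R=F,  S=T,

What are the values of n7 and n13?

n7 = F  n13 = T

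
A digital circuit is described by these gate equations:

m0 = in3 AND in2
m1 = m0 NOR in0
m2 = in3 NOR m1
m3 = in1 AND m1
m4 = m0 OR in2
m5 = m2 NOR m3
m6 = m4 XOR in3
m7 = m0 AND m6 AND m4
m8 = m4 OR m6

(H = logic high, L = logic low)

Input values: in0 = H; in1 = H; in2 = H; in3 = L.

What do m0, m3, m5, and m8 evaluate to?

m0 = in3 AND in2 = L AND H = L
m1 = m0 NOR in0 = L NOR H = L
m2 = in3 NOR m1 = L NOR L = H
m3 = in1 AND m1 = H AND L = L
m4 = m0 OR in2 = L OR H = H
m5 = m2 NOR m3 = H NOR L = L
m6 = m4 XOR in3 = H XOR L = H
m8 = m4 OR m6 = H OR H = H

m0 = L, m3 = L, m5 = L, m8 = H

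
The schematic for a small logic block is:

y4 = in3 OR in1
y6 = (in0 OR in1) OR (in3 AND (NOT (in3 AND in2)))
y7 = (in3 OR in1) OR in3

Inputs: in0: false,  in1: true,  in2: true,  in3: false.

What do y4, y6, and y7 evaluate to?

y4 = true  y6 = true  y7 = true

y4 = false OR true = true
y6 = (false OR true) OR (false AND (NOT (false AND true))) = true
y7 = (false OR true) OR false = true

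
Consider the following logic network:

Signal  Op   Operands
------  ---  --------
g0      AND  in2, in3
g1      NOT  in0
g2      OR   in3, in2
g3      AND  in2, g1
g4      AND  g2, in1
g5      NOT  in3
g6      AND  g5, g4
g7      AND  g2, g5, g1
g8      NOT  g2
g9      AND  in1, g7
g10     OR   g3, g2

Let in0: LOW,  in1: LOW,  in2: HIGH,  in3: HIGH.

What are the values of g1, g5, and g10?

g1 = NOT in0 = NOT LOW = HIGH
g2 = in3 OR in2 = HIGH OR HIGH = HIGH
g3 = in2 AND g1 = HIGH AND HIGH = HIGH
g5 = NOT in3 = NOT HIGH = LOW
g10 = g3 OR g2 = HIGH OR HIGH = HIGH

g1 = HIGH; g5 = LOW; g10 = HIGH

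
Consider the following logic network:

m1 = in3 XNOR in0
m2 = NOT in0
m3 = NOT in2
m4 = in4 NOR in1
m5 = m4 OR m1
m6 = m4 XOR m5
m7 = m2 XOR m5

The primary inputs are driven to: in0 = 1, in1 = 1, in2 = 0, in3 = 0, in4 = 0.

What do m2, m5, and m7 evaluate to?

m2 = 0  m5 = 0  m7 = 0

m1 = in3 XNOR in0 = 0 XNOR 1 = 0
m2 = NOT in0 = NOT 1 = 0
m4 = in4 NOR in1 = 0 NOR 1 = 0
m5 = m4 OR m1 = 0 OR 0 = 0
m7 = m2 XOR m5 = 0 XOR 0 = 0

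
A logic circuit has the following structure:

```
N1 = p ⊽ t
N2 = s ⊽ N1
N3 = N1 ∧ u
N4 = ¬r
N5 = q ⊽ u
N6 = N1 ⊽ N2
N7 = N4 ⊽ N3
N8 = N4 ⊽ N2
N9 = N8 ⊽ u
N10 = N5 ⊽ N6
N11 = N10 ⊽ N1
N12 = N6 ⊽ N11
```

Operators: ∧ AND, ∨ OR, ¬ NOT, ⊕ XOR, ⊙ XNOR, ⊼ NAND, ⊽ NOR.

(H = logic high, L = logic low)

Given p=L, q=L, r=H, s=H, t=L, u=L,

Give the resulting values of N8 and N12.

N1 = p NOR t = L NOR L = H
N2 = s NOR N1 = H NOR H = L
N4 = NOT r = NOT H = L
N5 = q NOR u = L NOR L = H
N6 = N1 NOR N2 = H NOR L = L
N8 = N4 NOR N2 = L NOR L = H
N10 = N5 NOR N6 = H NOR L = L
N11 = N10 NOR N1 = L NOR H = L
N12 = N6 NOR N11 = L NOR L = H

N8 = H, N12 = H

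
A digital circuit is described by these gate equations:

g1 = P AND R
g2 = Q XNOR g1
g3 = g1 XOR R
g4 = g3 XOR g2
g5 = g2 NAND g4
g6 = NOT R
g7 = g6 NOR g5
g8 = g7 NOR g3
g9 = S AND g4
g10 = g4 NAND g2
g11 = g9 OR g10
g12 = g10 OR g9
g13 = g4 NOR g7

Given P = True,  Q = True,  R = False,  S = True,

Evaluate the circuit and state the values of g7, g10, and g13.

g1 = P AND R = True AND False = False
g2 = Q XNOR g1 = True XNOR False = False
g3 = g1 XOR R = False XOR False = False
g4 = g3 XOR g2 = False XOR False = False
g5 = g2 NAND g4 = False NAND False = True
g6 = NOT R = NOT False = True
g7 = g6 NOR g5 = True NOR True = False
g10 = g4 NAND g2 = False NAND False = True
g13 = g4 NOR g7 = False NOR False = True

g7 = False; g10 = True; g13 = True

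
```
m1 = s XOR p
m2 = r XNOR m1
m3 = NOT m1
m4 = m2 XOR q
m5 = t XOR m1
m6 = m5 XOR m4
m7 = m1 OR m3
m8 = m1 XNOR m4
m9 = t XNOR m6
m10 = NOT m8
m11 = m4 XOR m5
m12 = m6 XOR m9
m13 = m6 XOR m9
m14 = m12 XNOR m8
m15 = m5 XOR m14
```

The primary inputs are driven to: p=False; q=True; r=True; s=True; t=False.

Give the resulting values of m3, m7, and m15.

m3 = False, m7 = True, m15 = True

m1 = s XOR p = True XOR False = True
m2 = r XNOR m1 = True XNOR True = True
m3 = NOT m1 = NOT True = False
m4 = m2 XOR q = True XOR True = False
m5 = t XOR m1 = False XOR True = True
m6 = m5 XOR m4 = True XOR False = True
m7 = m1 OR m3 = True OR False = True
m8 = m1 XNOR m4 = True XNOR False = False
m9 = t XNOR m6 = False XNOR True = False
m12 = m6 XOR m9 = True XOR False = True
m14 = m12 XNOR m8 = True XNOR False = False
m15 = m5 XOR m14 = True XOR False = True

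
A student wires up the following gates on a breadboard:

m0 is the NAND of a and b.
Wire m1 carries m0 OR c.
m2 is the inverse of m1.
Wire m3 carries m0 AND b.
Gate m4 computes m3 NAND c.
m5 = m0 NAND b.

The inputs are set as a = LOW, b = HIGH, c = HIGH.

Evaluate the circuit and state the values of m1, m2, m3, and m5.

m0 = a NAND b = LOW NAND HIGH = HIGH
m1 = m0 OR c = HIGH OR HIGH = HIGH
m2 = NOT m1 = NOT HIGH = LOW
m3 = m0 AND b = HIGH AND HIGH = HIGH
m5 = m0 NAND b = HIGH NAND HIGH = LOW

m1 = HIGH; m2 = LOW; m3 = HIGH; m5 = LOW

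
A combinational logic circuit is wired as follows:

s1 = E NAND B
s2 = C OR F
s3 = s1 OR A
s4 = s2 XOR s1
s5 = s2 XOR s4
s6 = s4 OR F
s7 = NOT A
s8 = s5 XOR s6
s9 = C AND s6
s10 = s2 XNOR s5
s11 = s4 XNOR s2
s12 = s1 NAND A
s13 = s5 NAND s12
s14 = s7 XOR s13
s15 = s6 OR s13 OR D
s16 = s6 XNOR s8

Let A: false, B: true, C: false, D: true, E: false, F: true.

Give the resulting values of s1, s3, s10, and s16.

s1 = true, s3 = true, s10 = true, s16 = false

s1 = E NAND B = false NAND true = true
s2 = C OR F = false OR true = true
s3 = s1 OR A = true OR false = true
s4 = s2 XOR s1 = true XOR true = false
s5 = s2 XOR s4 = true XOR false = true
s6 = s4 OR F = false OR true = true
s8 = s5 XOR s6 = true XOR true = false
s10 = s2 XNOR s5 = true XNOR true = true
s16 = s6 XNOR s8 = true XNOR false = false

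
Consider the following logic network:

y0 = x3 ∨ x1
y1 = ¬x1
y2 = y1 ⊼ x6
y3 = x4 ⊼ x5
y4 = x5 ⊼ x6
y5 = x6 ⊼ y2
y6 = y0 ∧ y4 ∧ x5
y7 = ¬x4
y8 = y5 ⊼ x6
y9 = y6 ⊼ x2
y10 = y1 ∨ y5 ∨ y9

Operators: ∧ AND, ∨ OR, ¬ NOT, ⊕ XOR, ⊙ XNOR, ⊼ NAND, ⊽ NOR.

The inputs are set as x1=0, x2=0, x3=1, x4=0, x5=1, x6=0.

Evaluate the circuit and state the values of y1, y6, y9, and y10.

y1 = 1, y6 = 1, y9 = 1, y10 = 1

y0 = x3 OR x1 = 1 OR 0 = 1
y1 = NOT x1 = NOT 0 = 1
y2 = y1 NAND x6 = 1 NAND 0 = 1
y4 = x5 NAND x6 = 1 NAND 0 = 1
y5 = x6 NAND y2 = 0 NAND 1 = 1
y6 = y0 AND y4 AND x5 = 1 AND 1 AND 1 = 1
y9 = y6 NAND x2 = 1 NAND 0 = 1
y10 = y1 OR y5 OR y9 = 1 OR 1 OR 1 = 1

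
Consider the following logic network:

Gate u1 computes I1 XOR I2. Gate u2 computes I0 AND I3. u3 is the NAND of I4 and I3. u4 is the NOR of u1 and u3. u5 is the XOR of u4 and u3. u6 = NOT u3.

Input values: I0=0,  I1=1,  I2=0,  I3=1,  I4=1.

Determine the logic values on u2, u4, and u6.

u1 = I1 XOR I2 = 1 XOR 0 = 1
u2 = I0 AND I3 = 0 AND 1 = 0
u3 = I4 NAND I3 = 1 NAND 1 = 0
u4 = u1 NOR u3 = 1 NOR 0 = 0
u6 = NOT u3 = NOT 0 = 1

u2 = 0, u4 = 0, u6 = 1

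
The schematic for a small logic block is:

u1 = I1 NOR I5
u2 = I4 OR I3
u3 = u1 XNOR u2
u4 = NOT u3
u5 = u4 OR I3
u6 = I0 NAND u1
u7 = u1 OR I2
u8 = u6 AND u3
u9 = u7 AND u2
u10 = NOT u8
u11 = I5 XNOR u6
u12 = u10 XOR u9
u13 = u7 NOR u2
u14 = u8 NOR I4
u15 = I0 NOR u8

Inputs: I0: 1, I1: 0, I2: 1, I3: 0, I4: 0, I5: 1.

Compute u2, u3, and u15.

u2 = 0  u3 = 1  u15 = 0

u1 = I1 NOR I5 = 0 NOR 1 = 0
u2 = I4 OR I3 = 0 OR 0 = 0
u3 = u1 XNOR u2 = 0 XNOR 0 = 1
u6 = I0 NAND u1 = 1 NAND 0 = 1
u8 = u6 AND u3 = 1 AND 1 = 1
u15 = I0 NOR u8 = 1 NOR 1 = 0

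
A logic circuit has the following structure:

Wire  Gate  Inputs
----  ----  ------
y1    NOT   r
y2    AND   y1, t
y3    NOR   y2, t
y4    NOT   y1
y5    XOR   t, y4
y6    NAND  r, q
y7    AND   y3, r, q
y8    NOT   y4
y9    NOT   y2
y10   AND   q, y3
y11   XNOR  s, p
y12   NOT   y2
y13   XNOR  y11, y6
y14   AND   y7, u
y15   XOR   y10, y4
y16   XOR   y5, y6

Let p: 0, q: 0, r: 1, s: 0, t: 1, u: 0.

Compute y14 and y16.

y14 = 0  y16 = 1

y1 = NOT r = NOT 1 = 0
y2 = y1 AND t = 0 AND 1 = 0
y3 = y2 NOR t = 0 NOR 1 = 0
y4 = NOT y1 = NOT 0 = 1
y5 = t XOR y4 = 1 XOR 1 = 0
y6 = r NAND q = 1 NAND 0 = 1
y7 = y3 AND r AND q = 0 AND 1 AND 0 = 0
y14 = y7 AND u = 0 AND 0 = 0
y16 = y5 XOR y6 = 0 XOR 1 = 1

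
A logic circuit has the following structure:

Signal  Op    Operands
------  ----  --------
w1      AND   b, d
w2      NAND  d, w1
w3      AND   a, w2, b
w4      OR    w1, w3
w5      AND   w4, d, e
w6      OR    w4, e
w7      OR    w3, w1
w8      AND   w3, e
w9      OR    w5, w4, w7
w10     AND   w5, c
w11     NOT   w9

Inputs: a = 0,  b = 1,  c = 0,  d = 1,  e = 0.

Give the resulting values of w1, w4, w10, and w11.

w1 = 1, w4 = 1, w10 = 0, w11 = 0

w1 = b AND d = 1 AND 1 = 1
w2 = d NAND w1 = 1 NAND 1 = 0
w3 = a AND w2 AND b = 0 AND 0 AND 1 = 0
w4 = w1 OR w3 = 1 OR 0 = 1
w5 = w4 AND d AND e = 1 AND 1 AND 0 = 0
w7 = w3 OR w1 = 0 OR 1 = 1
w9 = w5 OR w4 OR w7 = 0 OR 1 OR 1 = 1
w10 = w5 AND c = 0 AND 0 = 0
w11 = NOT w9 = NOT 1 = 0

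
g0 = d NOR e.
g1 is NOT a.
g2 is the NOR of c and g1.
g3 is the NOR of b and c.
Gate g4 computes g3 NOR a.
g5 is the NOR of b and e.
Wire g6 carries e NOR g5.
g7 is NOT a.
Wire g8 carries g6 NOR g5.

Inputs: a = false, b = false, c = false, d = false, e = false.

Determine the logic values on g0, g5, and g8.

g0 = true, g5 = true, g8 = false

g0 = d NOR e = false NOR false = true
g5 = b NOR e = false NOR false = true
g6 = e NOR g5 = false NOR true = false
g8 = g6 NOR g5 = false NOR true = false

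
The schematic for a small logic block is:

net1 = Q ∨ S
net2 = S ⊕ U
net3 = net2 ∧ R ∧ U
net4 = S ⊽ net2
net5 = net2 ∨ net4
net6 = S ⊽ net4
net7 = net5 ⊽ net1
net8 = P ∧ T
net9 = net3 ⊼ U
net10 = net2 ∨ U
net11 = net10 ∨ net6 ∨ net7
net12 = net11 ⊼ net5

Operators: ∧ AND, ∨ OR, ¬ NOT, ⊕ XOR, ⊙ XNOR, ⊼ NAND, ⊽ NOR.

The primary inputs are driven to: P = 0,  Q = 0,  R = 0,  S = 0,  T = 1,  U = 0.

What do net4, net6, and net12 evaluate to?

net4 = 1, net6 = 0, net12 = 1

net1 = Q OR S = 0 OR 0 = 0
net2 = S XOR U = 0 XOR 0 = 0
net4 = S NOR net2 = 0 NOR 0 = 1
net5 = net2 OR net4 = 0 OR 1 = 1
net6 = S NOR net4 = 0 NOR 1 = 0
net7 = net5 NOR net1 = 1 NOR 0 = 0
net10 = net2 OR U = 0 OR 0 = 0
net11 = net10 OR net6 OR net7 = 0 OR 0 OR 0 = 0
net12 = net11 NAND net5 = 0 NAND 1 = 1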